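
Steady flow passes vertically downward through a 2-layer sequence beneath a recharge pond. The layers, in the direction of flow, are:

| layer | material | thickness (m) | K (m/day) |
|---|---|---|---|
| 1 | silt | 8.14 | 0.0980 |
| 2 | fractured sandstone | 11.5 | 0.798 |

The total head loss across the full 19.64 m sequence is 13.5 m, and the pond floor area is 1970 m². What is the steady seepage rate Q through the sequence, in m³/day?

273

Flow is perpendicular to layering, so the layers act in series and the equivalent K is the thickness-weighted harmonic mean.
Total thickness L = 8.14 + 11.5 = 19.64 m.
Σ(b_i/K_i) = 8.14/0.0980 + 11.5/0.798 = 97.47 d.
K_eq = L / Σ(b_i/K_i) = 19.64 / 97.47 = 0.2015 m/day.
Q = K_eq · A · (Δh/L) = 0.2015 × 1970 × (13.5/19.64) = 272.8 m³/day.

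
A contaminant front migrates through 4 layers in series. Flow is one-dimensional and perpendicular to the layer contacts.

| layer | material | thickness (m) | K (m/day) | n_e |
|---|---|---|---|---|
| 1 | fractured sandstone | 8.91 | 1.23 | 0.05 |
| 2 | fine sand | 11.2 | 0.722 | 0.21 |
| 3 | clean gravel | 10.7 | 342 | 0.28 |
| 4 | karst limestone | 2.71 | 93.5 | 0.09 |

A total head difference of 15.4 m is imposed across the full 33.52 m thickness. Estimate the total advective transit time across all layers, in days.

With flow normal to the layers, continuity requires the same specific discharge q through every layer.
Σ(b_i/K_i) = 8.91/1.23 + 11.2/0.722 + 10.7/342 + 2.71/93.5 = 22.82 d.
q = Δh / Σ(b_i/K_i) = 15.4 / 22.82 = 0.6749 m/day.
In each layer the seepage velocity is v_i = q/n_i, so the layer transit time is t_i = b_i·n_i / q:
  layer 1 (fractured sandstone): t_1 = 8.91 × 0.05 / 0.6749 = 0.6601 d
  layer 2 (fine sand): t_2 = 11.2 × 0.21 / 0.6749 = 3.485 d
  layer 3 (clean gravel): t_3 = 10.7 × 0.28 / 0.6749 = 4.439 d
  layer 4 (karst limestone): t_4 = 2.71 × 0.09 / 0.6749 = 0.3614 d
Total t = Σ t_i = 8.945 days.

8.95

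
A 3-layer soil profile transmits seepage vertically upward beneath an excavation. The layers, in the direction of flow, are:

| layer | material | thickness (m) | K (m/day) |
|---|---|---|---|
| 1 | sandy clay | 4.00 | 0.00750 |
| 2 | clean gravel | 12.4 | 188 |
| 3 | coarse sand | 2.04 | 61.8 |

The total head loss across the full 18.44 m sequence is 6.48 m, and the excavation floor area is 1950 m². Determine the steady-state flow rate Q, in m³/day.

23.7

Flow is perpendicular to layering, so the layers act in series and the equivalent K is the thickness-weighted harmonic mean.
Total thickness L = 4.00 + 12.4 + 2.04 = 18.44 m.
Σ(b_i/K_i) = 4.00/0.00750 + 12.4/188 + 2.04/61.8 = 533.4 d.
K_eq = L / Σ(b_i/K_i) = 18.44 / 533.4 = 0.03457 m/day.
Q = K_eq · A · (Δh/L) = 0.03457 × 1950 × (6.48/18.44) = 23.69 m³/day.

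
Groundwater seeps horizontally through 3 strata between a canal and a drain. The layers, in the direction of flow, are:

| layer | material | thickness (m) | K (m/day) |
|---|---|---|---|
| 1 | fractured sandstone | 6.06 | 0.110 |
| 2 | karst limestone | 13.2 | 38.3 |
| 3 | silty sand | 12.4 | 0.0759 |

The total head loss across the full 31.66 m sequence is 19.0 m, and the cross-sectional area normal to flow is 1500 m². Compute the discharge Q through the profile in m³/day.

130

Flow is perpendicular to layering, so the layers act in series and the equivalent K is the thickness-weighted harmonic mean.
Total thickness L = 6.06 + 13.2 + 12.4 = 31.66 m.
Σ(b_i/K_i) = 6.06/0.110 + 13.2/38.3 + 12.4/0.0759 = 218.8 d.
K_eq = L / Σ(b_i/K_i) = 31.66 / 218.8 = 0.1447 m/day.
Q = K_eq · A · (Δh/L) = 0.1447 × 1500 × (19.0/31.66) = 130.3 m³/day.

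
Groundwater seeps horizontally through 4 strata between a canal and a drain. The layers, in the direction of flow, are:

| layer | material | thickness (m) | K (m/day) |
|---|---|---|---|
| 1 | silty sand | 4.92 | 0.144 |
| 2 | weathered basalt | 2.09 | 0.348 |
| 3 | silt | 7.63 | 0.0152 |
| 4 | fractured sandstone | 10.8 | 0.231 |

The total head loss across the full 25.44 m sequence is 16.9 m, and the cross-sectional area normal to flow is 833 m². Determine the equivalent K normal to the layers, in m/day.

0.0432

Flow is perpendicular to layering, so the layers act in series and the equivalent K is the thickness-weighted harmonic mean.
Total thickness L = 4.92 + 2.09 + 7.63 + 10.8 = 25.44 m.
Σ(b_i/K_i) = 4.92/0.144 + 2.09/0.348 + 7.63/0.0152 + 10.8/0.231 = 588.9 d.
K_eq = L / Σ(b_i/K_i) = 25.44 / 588.9 = 0.04320 m/day.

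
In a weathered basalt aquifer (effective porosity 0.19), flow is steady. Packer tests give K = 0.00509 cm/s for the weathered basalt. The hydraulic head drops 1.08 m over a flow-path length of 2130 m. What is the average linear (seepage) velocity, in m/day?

0.0117

Convert K: 0.00509 cm/s × 864 = 4.398 m/day.
Hydraulic gradient i = Δh / L = 1.08 / 2130 = 0.0005070.
Darcy flux q = K · i = 4.398 × 0.0005070 = 0.002230 m/day.
Seepage velocity v = q / n_e = 0.002230 / 0.19 = 0.01174 m/day.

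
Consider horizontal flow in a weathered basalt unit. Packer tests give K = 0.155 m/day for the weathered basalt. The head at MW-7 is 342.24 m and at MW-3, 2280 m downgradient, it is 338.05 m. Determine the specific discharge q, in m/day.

0.000285

Hydraulic gradient i = (342.24 − 338.05) / 2280 = 4.19 / 2280 = 0.001838.
Specific discharge q = K · i = 0.1550 × 0.001838 = 0.0002848 m/day.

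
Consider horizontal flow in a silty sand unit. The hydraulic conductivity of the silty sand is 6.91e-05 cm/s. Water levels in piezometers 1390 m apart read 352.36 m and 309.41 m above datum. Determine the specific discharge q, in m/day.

0.00184

Convert K: 6.91e-05 cm/s × 864 = 0.05970 m/day.
Hydraulic gradient i = (352.36 − 309.41) / 1390 = 42.95 / 1390 = 0.03090.
Specific discharge q = K · i = 0.05970 × 0.03090 = 0.001845 m/day.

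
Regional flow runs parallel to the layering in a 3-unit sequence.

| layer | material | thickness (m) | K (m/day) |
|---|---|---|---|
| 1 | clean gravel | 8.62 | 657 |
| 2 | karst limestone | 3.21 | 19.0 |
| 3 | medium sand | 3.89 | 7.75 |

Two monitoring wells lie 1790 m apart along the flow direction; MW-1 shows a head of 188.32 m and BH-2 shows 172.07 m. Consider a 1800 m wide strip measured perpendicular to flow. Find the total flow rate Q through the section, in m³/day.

Flow is parallel to layering, so each bed carries its own Darcy discharge and the transmissivities add.
Σ(K_i·b_i) = 657×8.62 + 19.0×3.21 + 7.75×3.89 = 5754 m²/day.
Hydraulic gradient i = (188.32 − 172.07) / 1790 = 16.25 / 1790 = 0.009078.
Q = Σ(K_i·b_i) · W · i = 5754 × 1800 × 0.009078 = 94033 m³/day.

94000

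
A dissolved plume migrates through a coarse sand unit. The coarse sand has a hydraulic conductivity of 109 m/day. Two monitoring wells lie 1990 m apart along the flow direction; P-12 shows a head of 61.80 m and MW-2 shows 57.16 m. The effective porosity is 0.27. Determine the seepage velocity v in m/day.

0.941

Hydraulic gradient i = (61.80 − 57.16) / 1990 = 4.64 / 1990 = 0.002332.
Darcy flux q = K · i = 109.0 × 0.002332 = 0.2542 m/day.
Seepage velocity v = q / n_e = 0.2542 / 0.27 = 0.9413 m/day.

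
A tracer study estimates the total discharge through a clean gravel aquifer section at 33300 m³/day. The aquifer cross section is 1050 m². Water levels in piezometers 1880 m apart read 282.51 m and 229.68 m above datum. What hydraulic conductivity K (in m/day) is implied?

1130

Hydraulic gradient i = (282.51 − 229.68) / 1880 = 52.83 / 1880 = 0.02810.
From Q = K·A·i, K = Q / (A·i) = 33300 / (1050 × 0.02810) = 1129 m/day.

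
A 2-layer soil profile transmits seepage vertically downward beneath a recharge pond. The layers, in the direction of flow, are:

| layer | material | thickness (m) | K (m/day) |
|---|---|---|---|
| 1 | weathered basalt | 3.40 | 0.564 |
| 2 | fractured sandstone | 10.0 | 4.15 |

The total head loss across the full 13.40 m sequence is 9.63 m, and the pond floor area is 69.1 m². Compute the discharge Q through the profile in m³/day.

78.9

Flow is perpendicular to layering, so the layers act in series and the equivalent K is the thickness-weighted harmonic mean.
Total thickness L = 3.40 + 10.0 = 13.40 m.
Σ(b_i/K_i) = 3.40/0.564 + 10.0/4.15 = 8.438 d.
K_eq = L / Σ(b_i/K_i) = 13.40 / 8.438 = 1.588 m/day.
Q = K_eq · A · (Δh/L) = 1.588 × 69.1 × (9.63/13.40) = 78.86 m³/day.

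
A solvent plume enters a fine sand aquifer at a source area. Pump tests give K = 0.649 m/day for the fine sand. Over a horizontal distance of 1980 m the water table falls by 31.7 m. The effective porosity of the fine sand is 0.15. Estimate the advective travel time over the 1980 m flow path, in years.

Hydraulic gradient i = Δh / L = 31.7 / 1980 = 0.01601.
Darcy flux q = K · i = 0.6490 × 0.01601 = 0.01039 m/day.
Seepage velocity v = q / n_e = 0.01039 / 0.15 = 0.06927 m/day.
Travel time t = L / v = 1980 / 0.06927 = 28584 days = 78.26 years.

78.3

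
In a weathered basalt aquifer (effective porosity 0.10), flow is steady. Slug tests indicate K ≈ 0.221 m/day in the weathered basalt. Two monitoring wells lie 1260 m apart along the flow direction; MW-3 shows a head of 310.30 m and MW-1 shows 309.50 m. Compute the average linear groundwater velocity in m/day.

0.00140

Hydraulic gradient i = (310.30 − 309.50) / 1260 = 0.8 / 1260 = 0.0006349.
Darcy flux q = K · i = 0.2210 × 0.0006349 = 0.0001403 m/day.
Seepage velocity v = q / n_e = 0.0001403 / 0.10 = 0.001403 m/day.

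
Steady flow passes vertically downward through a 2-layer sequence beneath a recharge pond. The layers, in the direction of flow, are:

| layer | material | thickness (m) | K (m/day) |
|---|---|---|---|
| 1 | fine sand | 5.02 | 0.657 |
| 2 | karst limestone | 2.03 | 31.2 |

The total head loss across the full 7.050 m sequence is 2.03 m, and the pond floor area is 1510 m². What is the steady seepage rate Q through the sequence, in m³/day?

398

Flow is perpendicular to layering, so the layers act in series and the equivalent K is the thickness-weighted harmonic mean.
Total thickness L = 5.02 + 2.03 = 7.050 m.
Σ(b_i/K_i) = 5.02/0.657 + 2.03/31.2 = 7.706 d.
K_eq = L / Σ(b_i/K_i) = 7.050 / 7.706 = 0.9149 m/day.
Q = K_eq · A · (Δh/L) = 0.9149 × 1510 × (2.03/7.050) = 397.8 m³/day.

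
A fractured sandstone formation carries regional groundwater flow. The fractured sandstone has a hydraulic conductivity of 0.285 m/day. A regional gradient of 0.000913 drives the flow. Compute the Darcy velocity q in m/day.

0.000260

Hydraulic gradient i = 0.000913.
Specific discharge q = K · i = 0.2850 × 0.0009130 = 0.0002602 m/day.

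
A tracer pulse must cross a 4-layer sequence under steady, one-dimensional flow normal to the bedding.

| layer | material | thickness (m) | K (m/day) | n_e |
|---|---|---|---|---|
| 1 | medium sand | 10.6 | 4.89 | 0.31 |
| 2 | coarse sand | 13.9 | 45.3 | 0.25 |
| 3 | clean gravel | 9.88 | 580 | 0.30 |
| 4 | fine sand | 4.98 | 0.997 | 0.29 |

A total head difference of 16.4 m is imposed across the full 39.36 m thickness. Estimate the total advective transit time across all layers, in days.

5.10

With flow normal to the layers, continuity requires the same specific discharge q through every layer.
Σ(b_i/K_i) = 10.6/4.89 + 13.9/45.3 + 9.88/580 + 4.98/0.997 = 7.487 d.
q = Δh / Σ(b_i/K_i) = 16.4 / 7.487 = 2.191 m/day.
In each layer the seepage velocity is v_i = q/n_i, so the layer transit time is t_i = b_i·n_i / q:
  layer 1 (medium sand): t_1 = 10.6 × 0.31 / 2.191 = 1.500 d
  layer 2 (coarse sand): t_2 = 13.9 × 0.25 / 2.191 = 1.586 d
  layer 3 (clean gravel): t_3 = 9.88 × 0.30 / 2.191 = 1.353 d
  layer 4 (fine sand): t_4 = 4.98 × 0.29 / 2.191 = 0.6593 d
Total t = Σ t_i = 5.099 days.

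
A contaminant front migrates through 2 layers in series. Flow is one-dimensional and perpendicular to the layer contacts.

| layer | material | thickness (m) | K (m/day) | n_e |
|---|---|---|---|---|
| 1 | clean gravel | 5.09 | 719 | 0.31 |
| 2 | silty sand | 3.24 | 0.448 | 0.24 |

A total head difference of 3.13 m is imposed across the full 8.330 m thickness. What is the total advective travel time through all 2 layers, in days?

With flow normal to the layers, continuity requires the same specific discharge q through every layer.
Σ(b_i/K_i) = 5.09/719 + 3.24/0.448 = 7.239 d.
q = Δh / Σ(b_i/K_i) = 3.13 / 7.239 = 0.4324 m/day.
In each layer the seepage velocity is v_i = q/n_i, so the layer transit time is t_i = b_i·n_i / q:
  layer 1 (clean gravel): t_1 = 5.09 × 0.31 / 0.4324 = 3.649 d
  layer 2 (silty sand): t_2 = 3.24 × 0.24 / 0.4324 = 1.798 d
Total t = Σ t_i = 5.448 days.

5.45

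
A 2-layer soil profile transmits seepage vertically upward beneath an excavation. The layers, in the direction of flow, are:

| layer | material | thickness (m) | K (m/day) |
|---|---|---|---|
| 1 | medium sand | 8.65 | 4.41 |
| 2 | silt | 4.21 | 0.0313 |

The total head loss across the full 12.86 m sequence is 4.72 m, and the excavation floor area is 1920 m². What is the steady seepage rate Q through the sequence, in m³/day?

Flow is perpendicular to layering, so the layers act in series and the equivalent K is the thickness-weighted harmonic mean.
Total thickness L = 8.65 + 4.21 = 12.86 m.
Σ(b_i/K_i) = 8.65/4.41 + 4.21/0.0313 = 136.5 d.
K_eq = L / Σ(b_i/K_i) = 12.86 / 136.5 = 0.09424 m/day.
Q = K_eq · A · (Δh/L) = 0.09424 × 1920 × (4.72/12.86) = 66.41 m³/day.

66.4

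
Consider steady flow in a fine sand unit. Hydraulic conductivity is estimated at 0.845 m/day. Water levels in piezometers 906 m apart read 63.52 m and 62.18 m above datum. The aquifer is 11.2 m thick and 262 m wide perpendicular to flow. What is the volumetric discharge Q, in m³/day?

3.67

Cross-sectional area A = 262 × 11.2 = 2934 m².
Hydraulic gradient i = (63.52 − 62.18) / 906 = 1.34 / 906 = 0.001479.
Darcy's law: Q = K · A · i = 0.8450 × 2934 × 0.001479 = 3.667 m³/day.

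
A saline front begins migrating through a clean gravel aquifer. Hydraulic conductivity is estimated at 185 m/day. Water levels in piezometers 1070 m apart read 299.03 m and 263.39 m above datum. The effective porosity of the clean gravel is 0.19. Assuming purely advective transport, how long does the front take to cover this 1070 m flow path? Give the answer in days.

33.0

Hydraulic gradient i = (299.03 − 263.39) / 1070 = 35.64 / 1070 = 0.03331.
Darcy flux q = K · i = 185.0 × 0.03331 = 6.162 m/day.
Seepage velocity v = q / n_e = 6.162 / 0.19 = 32.43 m/day.
Travel time t = L / v = 1070 / 32.43 = 32.99 days.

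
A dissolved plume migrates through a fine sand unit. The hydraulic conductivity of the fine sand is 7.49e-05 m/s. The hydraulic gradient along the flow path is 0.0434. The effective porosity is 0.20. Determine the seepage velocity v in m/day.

1.40

Convert K: 7.49e-05 m/s × 86400 = 6.471 m/day.
Hydraulic gradient i = 0.0434.
Darcy flux q = K · i = 6.471 × 0.04340 = 0.2809 m/day.
Seepage velocity v = q / n_e = 0.2809 / 0.20 = 1.404 m/day.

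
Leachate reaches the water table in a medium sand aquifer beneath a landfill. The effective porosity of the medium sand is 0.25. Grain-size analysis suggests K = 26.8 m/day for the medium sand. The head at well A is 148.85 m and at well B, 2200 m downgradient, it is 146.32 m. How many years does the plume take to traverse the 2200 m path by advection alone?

Hydraulic gradient i = (148.85 − 146.32) / 2200 = 2.53 / 2200 = 0.001150.
Darcy flux q = K · i = 26.80 × 0.001150 = 0.03082 m/day.
Seepage velocity v = q / n_e = 0.03082 / 0.25 = 0.1233 m/day.
Travel time t = L / v = 2200 / 0.1233 = 17846 days = 48.86 years.

48.9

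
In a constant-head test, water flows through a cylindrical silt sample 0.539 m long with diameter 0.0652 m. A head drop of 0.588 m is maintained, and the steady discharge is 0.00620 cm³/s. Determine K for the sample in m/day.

0.147

Cross-sectional area A = π·(d/2)² = π × (0.0652/2)² = 0.003339 m².
Convert discharge: 0.00620 cm³/s = 6.200e-09 m³/s.
Darcy's law rearranged: K = Q·L / (A·Δh) = 6.200e-09 × 0.539 / (0.003339 × 0.588) = 1.702e-06 m/s = 0.1471 m/day.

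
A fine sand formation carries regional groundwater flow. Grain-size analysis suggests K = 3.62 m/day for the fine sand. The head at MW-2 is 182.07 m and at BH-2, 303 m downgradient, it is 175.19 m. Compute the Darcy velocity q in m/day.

Hydraulic gradient i = (182.07 − 175.19) / 303 = 6.88 / 303 = 0.02271.
Specific discharge q = K · i = 3.620 × 0.02271 = 0.08220 m/day.

0.0822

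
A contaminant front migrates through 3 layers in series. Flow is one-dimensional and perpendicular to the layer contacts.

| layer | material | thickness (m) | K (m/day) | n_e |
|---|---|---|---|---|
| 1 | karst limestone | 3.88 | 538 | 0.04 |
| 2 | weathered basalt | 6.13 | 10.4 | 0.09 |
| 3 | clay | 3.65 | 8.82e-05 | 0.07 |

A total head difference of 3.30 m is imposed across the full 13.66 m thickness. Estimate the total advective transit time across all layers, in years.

33.0

With flow normal to the layers, continuity requires the same specific discharge q through every layer.
Σ(b_i/K_i) = 3.88/538 + 6.13/10.4 + 3.65/8.82e-05 = 41384 d.
q = Δh / Σ(b_i/K_i) = 3.30 / 41384 = 7.974e-05 m/day.
In each layer the seepage velocity is v_i = q/n_i, so the layer transit time is t_i = b_i·n_i / q:
  layer 1 (karst limestone): t_1 = 3.88 × 0.04 / 7.974e-05 = 1946 d
  layer 2 (weathered basalt): t_2 = 6.13 × 0.09 / 7.974e-05 = 6919 d
  layer 3 (clay): t_3 = 3.65 × 0.07 / 7.974e-05 = 3204 d
Total t = Σ t_i = 12069 days = 33.04 years.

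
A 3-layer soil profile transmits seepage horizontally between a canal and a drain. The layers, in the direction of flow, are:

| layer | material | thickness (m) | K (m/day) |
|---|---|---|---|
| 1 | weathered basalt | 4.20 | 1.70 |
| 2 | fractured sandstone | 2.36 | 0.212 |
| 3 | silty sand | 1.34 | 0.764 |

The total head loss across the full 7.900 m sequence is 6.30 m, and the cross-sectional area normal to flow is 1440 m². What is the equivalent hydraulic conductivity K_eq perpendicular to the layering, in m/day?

Flow is perpendicular to layering, so the layers act in series and the equivalent K is the thickness-weighted harmonic mean.
Total thickness L = 4.20 + 2.36 + 1.34 = 7.900 m.
Σ(b_i/K_i) = 4.20/1.70 + 2.36/0.212 + 1.34/0.764 = 15.36 d.
K_eq = L / Σ(b_i/K_i) = 7.900 / 15.36 = 0.5144 m/day.

0.514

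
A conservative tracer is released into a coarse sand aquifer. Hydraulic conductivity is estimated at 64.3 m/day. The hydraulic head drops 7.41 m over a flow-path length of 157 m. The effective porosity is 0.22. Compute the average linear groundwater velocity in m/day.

Hydraulic gradient i = Δh / L = 7.41 / 157 = 0.04720.
Darcy flux q = K · i = 64.30 × 0.04720 = 3.035 m/day.
Seepage velocity v = q / n_e = 3.035 / 0.22 = 13.79 m/day.

13.8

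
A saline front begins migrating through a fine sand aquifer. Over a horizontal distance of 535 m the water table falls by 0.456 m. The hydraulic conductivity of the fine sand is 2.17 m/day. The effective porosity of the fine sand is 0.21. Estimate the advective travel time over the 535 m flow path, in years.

Hydraulic gradient i = Δh / L = 0.456 / 535 = 0.0008523.
Darcy flux q = K · i = 2.170 × 0.0008523 = 0.001850 m/day.
Seepage velocity v = q / n_e = 0.001850 / 0.21 = 0.008807 m/day.
Travel time t = L / v = 535 / 0.008807 = 60744 days = 166.3 years.

166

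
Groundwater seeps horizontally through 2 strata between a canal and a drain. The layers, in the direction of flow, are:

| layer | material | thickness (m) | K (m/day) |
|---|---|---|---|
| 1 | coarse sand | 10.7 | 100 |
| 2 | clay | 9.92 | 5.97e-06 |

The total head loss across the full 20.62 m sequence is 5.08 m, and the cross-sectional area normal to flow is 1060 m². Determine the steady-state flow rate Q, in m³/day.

0.00324

Flow is perpendicular to layering, so the layers act in series and the equivalent K is the thickness-weighted harmonic mean.
Total thickness L = 10.7 + 9.92 = 20.62 m.
Σ(b_i/K_i) = 10.7/100 + 9.92/5.97e-06 = 1.662e+06 d.
K_eq = L / Σ(b_i/K_i) = 20.62 / 1.662e+06 = 1.241e-05 m/day.
Q = K_eq · A · (Δh/L) = 1.241e-05 × 1060 × (5.08/20.62) = 0.003241 m³/day.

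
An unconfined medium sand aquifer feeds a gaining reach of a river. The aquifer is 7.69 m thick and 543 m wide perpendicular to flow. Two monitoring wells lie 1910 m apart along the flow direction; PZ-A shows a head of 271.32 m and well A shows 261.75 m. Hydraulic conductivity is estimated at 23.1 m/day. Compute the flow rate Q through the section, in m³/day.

483

Cross-sectional area A = 543 × 7.69 = 4176 m².
Hydraulic gradient i = (271.32 − 261.75) / 1910 = 9.57 / 1910 = 0.005010.
Darcy's law: Q = K · A · i = 23.10 × 4176 × 0.005010 = 483.3 m³/day.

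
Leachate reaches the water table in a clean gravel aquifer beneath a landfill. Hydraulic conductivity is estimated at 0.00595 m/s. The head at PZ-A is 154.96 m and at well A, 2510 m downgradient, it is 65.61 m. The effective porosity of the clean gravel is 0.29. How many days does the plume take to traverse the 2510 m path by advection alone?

39.8

Convert K: 0.00595 m/s × 86400 = 514.1 m/day.
Hydraulic gradient i = (154.96 − 65.61) / 2510 = 89.35 / 2510 = 0.03560.
Darcy flux q = K · i = 514.1 × 0.03560 = 18.30 m/day.
Seepage velocity v = q / n_e = 18.30 / 0.29 = 63.10 m/day.
Travel time t = L / v = 2510 / 63.10 = 39.78 days.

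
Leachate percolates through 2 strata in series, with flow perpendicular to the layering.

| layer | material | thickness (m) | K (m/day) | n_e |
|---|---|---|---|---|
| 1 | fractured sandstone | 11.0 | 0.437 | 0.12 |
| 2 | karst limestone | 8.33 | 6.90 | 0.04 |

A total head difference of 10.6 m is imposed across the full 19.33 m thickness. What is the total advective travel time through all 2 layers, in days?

With flow normal to the layers, continuity requires the same specific discharge q through every layer.
Σ(b_i/K_i) = 11.0/0.437 + 8.33/6.90 = 26.38 d.
q = Δh / Σ(b_i/K_i) = 10.6 / 26.38 = 0.4018 m/day.
In each layer the seepage velocity is v_i = q/n_i, so the layer transit time is t_i = b_i·n_i / q:
  layer 1 (fractured sandstone): t_1 = 11.0 × 0.12 / 0.4018 = 3.285 d
  layer 2 (karst limestone): t_2 = 8.33 × 0.04 / 0.4018 = 0.8292 d
Total t = Σ t_i = 4.114 days.

4.11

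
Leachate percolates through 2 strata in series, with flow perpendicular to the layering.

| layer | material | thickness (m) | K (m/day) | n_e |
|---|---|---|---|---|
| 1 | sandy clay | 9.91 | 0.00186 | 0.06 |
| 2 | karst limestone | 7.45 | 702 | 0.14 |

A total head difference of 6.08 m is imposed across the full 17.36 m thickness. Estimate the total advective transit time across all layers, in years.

3.93

With flow normal to the layers, continuity requires the same specific discharge q through every layer.
Σ(b_i/K_i) = 9.91/0.00186 + 7.45/702 = 5328 d.
q = Δh / Σ(b_i/K_i) = 6.08 / 5328 = 0.001141 m/day.
In each layer the seepage velocity is v_i = q/n_i, so the layer transit time is t_i = b_i·n_i / q:
  layer 1 (sandy clay): t_1 = 9.91 × 0.06 / 0.001141 = 521.1 d
  layer 2 (karst limestone): t_2 = 7.45 × 0.14 / 0.001141 = 914.0 d
Total t = Σ t_i = 1435 days = 3.929 years.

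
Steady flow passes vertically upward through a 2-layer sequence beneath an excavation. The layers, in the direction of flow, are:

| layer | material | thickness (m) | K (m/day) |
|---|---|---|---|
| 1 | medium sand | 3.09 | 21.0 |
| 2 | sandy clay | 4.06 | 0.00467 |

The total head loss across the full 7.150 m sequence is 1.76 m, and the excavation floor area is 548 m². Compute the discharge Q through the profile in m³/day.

1.11

Flow is perpendicular to layering, so the layers act in series and the equivalent K is the thickness-weighted harmonic mean.
Total thickness L = 3.09 + 4.06 = 7.150 m.
Σ(b_i/K_i) = 3.09/21.0 + 4.06/0.00467 = 869.5 d.
K_eq = L / Σ(b_i/K_i) = 7.150 / 869.5 = 0.008223 m/day.
Q = K_eq · A · (Δh/L) = 0.008223 × 548 × (1.76/7.150) = 1.109 m³/day.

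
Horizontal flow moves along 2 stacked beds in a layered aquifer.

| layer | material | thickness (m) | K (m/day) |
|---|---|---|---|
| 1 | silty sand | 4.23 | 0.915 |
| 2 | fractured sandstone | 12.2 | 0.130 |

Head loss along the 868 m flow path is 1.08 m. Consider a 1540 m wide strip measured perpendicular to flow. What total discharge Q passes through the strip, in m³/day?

10.5

Flow is parallel to layering, so each bed carries its own Darcy discharge and the transmissivities add.
Σ(K_i·b_i) = 0.915×4.23 + 0.130×12.2 = 5.456 m²/day.
Hydraulic gradient i = Δh / L = 1.08 / 868 = 0.001244.
Q = Σ(K_i·b_i) · W · i = 5.456 × 1540 × 0.001244 = 10.46 m³/day.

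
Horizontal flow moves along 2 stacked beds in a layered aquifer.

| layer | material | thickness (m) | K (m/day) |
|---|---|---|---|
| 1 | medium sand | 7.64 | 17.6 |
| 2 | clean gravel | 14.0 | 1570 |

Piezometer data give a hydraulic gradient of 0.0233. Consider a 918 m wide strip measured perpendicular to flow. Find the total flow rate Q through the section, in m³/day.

Flow is parallel to layering, so each bed carries its own Darcy discharge and the transmissivities add.
Σ(K_i·b_i) = 17.6×7.64 + 1570×14.0 = 22114 m²/day.
Hydraulic gradient i = 0.0233.
Q = Σ(K_i·b_i) · W · i = 22114 × 918 × 0.02330 = 4.730e+05 m³/day.

473000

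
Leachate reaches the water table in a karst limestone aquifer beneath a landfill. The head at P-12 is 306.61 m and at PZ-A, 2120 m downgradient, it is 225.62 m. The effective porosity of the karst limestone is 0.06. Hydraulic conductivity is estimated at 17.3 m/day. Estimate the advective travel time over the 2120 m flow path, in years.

Hydraulic gradient i = (306.61 − 225.62) / 2120 = 80.99 / 2120 = 0.03820.
Darcy flux q = K · i = 17.30 × 0.03820 = 0.6609 m/day.
Seepage velocity v = q / n_e = 0.6609 / 0.06 = 11.02 m/day.
Travel time t = L / v = 2120 / 11.02 = 192.5 days = 0.5269 years.

0.527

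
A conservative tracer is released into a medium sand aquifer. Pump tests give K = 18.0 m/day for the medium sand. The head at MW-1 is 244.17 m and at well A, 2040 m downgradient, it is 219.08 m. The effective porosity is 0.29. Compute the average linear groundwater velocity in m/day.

Hydraulic gradient i = (244.17 − 219.08) / 2040 = 25.09 / 2040 = 0.01230.
Darcy flux q = K · i = 18.00 × 0.01230 = 0.2214 m/day.
Seepage velocity v = q / n_e = 0.2214 / 0.29 = 0.7634 m/day.

0.763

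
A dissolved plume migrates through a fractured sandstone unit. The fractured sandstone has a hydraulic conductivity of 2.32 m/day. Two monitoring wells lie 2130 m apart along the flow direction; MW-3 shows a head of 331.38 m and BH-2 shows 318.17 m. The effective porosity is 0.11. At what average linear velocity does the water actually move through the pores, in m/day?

Hydraulic gradient i = (331.38 − 318.17) / 2130 = 13.21 / 2130 = 0.006202.
Darcy flux q = K · i = 2.320 × 0.006202 = 0.01439 m/day.
Seepage velocity v = q / n_e = 0.01439 / 0.11 = 0.1308 m/day.

0.131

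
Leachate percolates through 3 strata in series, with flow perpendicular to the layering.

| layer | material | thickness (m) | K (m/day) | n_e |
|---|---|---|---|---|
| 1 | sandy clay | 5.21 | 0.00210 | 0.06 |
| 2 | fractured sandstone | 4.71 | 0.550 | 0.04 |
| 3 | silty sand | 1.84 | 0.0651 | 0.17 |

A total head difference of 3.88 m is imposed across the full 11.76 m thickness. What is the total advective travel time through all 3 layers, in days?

With flow normal to the layers, continuity requires the same specific discharge q through every layer.
Σ(b_i/K_i) = 5.21/0.00210 + 4.71/0.550 + 1.84/0.0651 = 2518 d.
q = Δh / Σ(b_i/K_i) = 3.88 / 2518 = 0.001541 m/day.
In each layer the seepage velocity is v_i = q/n_i, so the layer transit time is t_i = b_i·n_i / q:
  layer 1 (sandy clay): t_1 = 5.21 × 0.06 / 0.001541 = 202.9 d
  layer 2 (fractured sandstone): t_2 = 4.71 × 0.04 / 0.001541 = 122.3 d
  layer 3 (silty sand): t_3 = 1.84 × 0.17 / 0.001541 = 203.0 d
Total t = Σ t_i = 528.1 days.

528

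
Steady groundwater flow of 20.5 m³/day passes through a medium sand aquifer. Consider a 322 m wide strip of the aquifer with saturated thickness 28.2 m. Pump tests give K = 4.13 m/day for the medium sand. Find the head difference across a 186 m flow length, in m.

0.102

Cross-sectional area A = 322 × 28.2 = 9080 m².
From Q = K·A·i, i = Q / (K·A) = 20.5 / (4.130 × 9080) = 0.0005466.
Head loss Δh = i · L = 0.0005466 × 186 = 0.1017 m.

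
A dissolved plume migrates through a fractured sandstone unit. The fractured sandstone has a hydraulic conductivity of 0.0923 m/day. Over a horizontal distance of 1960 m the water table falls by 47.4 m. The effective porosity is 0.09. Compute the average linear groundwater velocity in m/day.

Hydraulic gradient i = Δh / L = 47.4 / 1960 = 0.02418.
Darcy flux q = K · i = 0.09230 × 0.02418 = 0.002232 m/day.
Seepage velocity v = q / n_e = 0.002232 / 0.09 = 0.02480 m/day.

0.0248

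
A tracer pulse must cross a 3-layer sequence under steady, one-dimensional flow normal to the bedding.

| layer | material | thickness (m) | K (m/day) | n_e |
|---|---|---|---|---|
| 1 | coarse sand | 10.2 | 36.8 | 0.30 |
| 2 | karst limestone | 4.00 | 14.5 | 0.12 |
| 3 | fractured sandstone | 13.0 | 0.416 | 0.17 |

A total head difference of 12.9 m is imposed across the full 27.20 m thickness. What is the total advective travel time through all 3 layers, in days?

With flow normal to the layers, continuity requires the same specific discharge q through every layer.
Σ(b_i/K_i) = 10.2/36.8 + 4.00/14.5 + 13.0/0.416 = 31.80 d.
q = Δh / Σ(b_i/K_i) = 12.9 / 31.80 = 0.4056 m/day.
In each layer the seepage velocity is v_i = q/n_i, so the layer transit time is t_i = b_i·n_i / q:
  layer 1 (coarse sand): t_1 = 10.2 × 0.30 / 0.4056 = 7.544 d
  layer 2 (karst limestone): t_2 = 4.00 × 0.12 / 0.4056 = 1.183 d
  layer 3 (fractured sandstone): t_3 = 13.0 × 0.17 / 0.4056 = 5.448 d
Total t = Σ t_i = 14.18 days.

14.2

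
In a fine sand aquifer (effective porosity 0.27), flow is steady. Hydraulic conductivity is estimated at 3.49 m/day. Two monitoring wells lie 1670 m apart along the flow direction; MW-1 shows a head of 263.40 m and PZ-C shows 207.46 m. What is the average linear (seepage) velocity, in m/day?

0.433

Hydraulic gradient i = (263.40 − 207.46) / 1670 = 55.94 / 1670 = 0.03350.
Darcy flux q = K · i = 3.490 × 0.03350 = 0.1169 m/day.
Seepage velocity v = q / n_e = 0.1169 / 0.27 = 0.4330 m/day.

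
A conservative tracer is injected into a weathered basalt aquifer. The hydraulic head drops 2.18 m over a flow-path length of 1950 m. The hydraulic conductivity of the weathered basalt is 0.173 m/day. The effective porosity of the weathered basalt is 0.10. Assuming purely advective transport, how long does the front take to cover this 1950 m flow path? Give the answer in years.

2760

Hydraulic gradient i = Δh / L = 2.18 / 1950 = 0.001118.
Darcy flux q = K · i = 0.1730 × 0.001118 = 0.0001934 m/day.
Seepage velocity v = q / n_e = 0.0001934 / 0.10 = 0.001934 m/day.
Travel time t = L / v = 1950 / 0.001934 = 1.008e+06 days = 2760 years.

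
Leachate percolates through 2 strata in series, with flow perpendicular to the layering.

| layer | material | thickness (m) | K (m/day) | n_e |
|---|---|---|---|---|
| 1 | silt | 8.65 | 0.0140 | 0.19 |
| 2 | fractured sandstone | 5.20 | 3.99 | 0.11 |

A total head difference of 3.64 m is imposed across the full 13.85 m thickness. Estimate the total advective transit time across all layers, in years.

With flow normal to the layers, continuity requires the same specific discharge q through every layer.
Σ(b_i/K_i) = 8.65/0.0140 + 5.20/3.99 = 619.2 d.
q = Δh / Σ(b_i/K_i) = 3.64 / 619.2 = 0.005879 m/day.
In each layer the seepage velocity is v_i = q/n_i, so the layer transit time is t_i = b_i·n_i / q:
  layer 1 (silt): t_1 = 8.65 × 0.19 / 0.005879 = 279.6 d
  layer 2 (fractured sandstone): t_2 = 5.20 × 0.11 / 0.005879 = 97.30 d
Total t = Σ t_i = 376.9 days = 1.032 years.

1.03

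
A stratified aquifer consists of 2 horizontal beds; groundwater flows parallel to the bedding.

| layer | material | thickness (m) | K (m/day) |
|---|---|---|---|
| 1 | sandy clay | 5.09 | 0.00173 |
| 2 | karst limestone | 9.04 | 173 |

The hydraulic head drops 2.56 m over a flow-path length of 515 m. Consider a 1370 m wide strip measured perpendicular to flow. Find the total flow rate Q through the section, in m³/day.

Flow is parallel to layering, so each bed carries its own Darcy discharge and the transmissivities add.
Σ(K_i·b_i) = 0.00173×5.09 + 173×9.04 = 1564 m²/day.
Hydraulic gradient i = Δh / L = 2.56 / 515 = 0.004971.
Q = Σ(K_i·b_i) · W · i = 1564 × 1370 × 0.004971 = 10651 m³/day.

10700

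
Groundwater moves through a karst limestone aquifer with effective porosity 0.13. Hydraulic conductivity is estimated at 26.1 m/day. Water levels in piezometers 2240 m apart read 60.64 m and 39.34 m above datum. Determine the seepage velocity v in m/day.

1.91

Hydraulic gradient i = (60.64 − 39.34) / 2240 = 21.3 / 2240 = 0.009509.
Darcy flux q = K · i = 26.10 × 0.009509 = 0.2482 m/day.
Seepage velocity v = q / n_e = 0.2482 / 0.13 = 1.909 m/day.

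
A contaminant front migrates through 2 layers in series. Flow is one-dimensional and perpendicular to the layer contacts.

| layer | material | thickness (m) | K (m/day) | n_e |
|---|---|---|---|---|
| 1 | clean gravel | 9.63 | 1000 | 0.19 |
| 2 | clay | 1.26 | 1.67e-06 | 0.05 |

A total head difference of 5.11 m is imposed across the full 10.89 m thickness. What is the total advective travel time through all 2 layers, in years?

765

With flow normal to the layers, continuity requires the same specific discharge q through every layer.
Σ(b_i/K_i) = 9.63/1000 + 1.26/1.67e-06 = 7.545e+05 d.
q = Δh / Σ(b_i/K_i) = 5.11 / 7.545e+05 = 6.773e-06 m/day.
In each layer the seepage velocity is v_i = q/n_i, so the layer transit time is t_i = b_i·n_i / q:
  layer 1 (clean gravel): t_1 = 9.63 × 0.19 / 6.773e-06 = 2.702e+05 d
  layer 2 (clay): t_2 = 1.26 × 0.05 / 6.773e-06 = 9302 d
Total t = Σ t_i = 2.795e+05 days = 765.1 years.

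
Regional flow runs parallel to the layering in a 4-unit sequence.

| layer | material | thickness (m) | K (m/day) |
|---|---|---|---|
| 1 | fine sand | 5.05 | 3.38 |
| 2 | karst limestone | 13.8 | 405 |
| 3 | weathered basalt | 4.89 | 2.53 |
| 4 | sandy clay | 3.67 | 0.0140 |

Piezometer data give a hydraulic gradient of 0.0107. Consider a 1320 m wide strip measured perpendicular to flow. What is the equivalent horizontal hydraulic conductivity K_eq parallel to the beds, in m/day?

205

Flow is parallel to layering, so each bed carries its own Darcy discharge and the transmissivities add.
Σ(K_i·b_i) = 3.38×5.05 + 405×13.8 + 2.53×4.89 + 0.0140×3.67 = 5618 m²/day.
Total thickness b = 27.41 m, so K_eq = Σ(K_i·b_i)/b = 205.0 m/day.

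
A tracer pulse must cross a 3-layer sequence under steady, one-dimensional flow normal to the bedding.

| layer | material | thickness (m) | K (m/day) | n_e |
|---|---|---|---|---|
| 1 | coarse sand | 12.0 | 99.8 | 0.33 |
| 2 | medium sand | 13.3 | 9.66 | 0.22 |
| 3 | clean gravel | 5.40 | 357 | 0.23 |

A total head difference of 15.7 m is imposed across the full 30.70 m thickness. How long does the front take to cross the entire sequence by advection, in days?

0.783

With flow normal to the layers, continuity requires the same specific discharge q through every layer.
Σ(b_i/K_i) = 12.0/99.8 + 13.3/9.66 + 5.40/357 = 1.512 d.
q = Δh / Σ(b_i/K_i) = 15.7 / 1.512 = 10.38 m/day.
In each layer the seepage velocity is v_i = q/n_i, so the layer transit time is t_i = b_i·n_i / q:
  layer 1 (coarse sand): t_1 = 12.0 × 0.33 / 10.38 = 0.3814 d
  layer 2 (medium sand): t_2 = 13.3 × 0.22 / 10.38 = 0.2818 d
  layer 3 (clean gravel): t_3 = 5.40 × 0.23 / 10.38 = 0.1196 d
Total t = Σ t_i = 0.7829 days.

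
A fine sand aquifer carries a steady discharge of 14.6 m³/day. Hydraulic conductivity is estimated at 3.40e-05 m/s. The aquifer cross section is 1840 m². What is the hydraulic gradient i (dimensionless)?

0.00270

Convert K: 3.40e-05 m/s × 86400 = 2.938 m/day.
From Q = K·A·i, i = Q / (K·A) = 14.6 / (2.938 × 1840) = 0.002701.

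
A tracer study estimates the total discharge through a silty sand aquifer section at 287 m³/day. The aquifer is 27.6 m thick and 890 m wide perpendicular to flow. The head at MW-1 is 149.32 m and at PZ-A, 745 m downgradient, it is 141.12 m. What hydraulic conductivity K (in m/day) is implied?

1.06

Cross-sectional area A = 890 × 27.6 = 24564 m².
Hydraulic gradient i = (149.32 − 141.12) / 745 = 8.2 / 745 = 0.01101.
From Q = K·A·i, K = Q / (A·i) = 287 / (24564 × 0.01101) = 1.062 m/day.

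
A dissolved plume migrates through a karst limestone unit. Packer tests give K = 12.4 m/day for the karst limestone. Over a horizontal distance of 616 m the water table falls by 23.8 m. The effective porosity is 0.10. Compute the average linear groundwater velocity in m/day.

4.79

Hydraulic gradient i = Δh / L = 23.8 / 616 = 0.03864.
Darcy flux q = K · i = 12.40 × 0.03864 = 0.4791 m/day.
Seepage velocity v = q / n_e = 0.4791 / 0.10 = 4.791 m/day.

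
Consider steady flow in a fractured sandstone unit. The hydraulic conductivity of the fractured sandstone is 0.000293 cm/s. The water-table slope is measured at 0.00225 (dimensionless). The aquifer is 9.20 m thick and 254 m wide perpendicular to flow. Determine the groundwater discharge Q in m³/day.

Convert K: 0.000293 cm/s × 864 = 0.2532 m/day.
Cross-sectional area A = 254 × 9.20 = 2337 m².
Hydraulic gradient i = 0.00225.
Darcy's law: Q = K · A · i = 0.2532 × 2337 × 0.002250 = 1.331 m³/day.

1.33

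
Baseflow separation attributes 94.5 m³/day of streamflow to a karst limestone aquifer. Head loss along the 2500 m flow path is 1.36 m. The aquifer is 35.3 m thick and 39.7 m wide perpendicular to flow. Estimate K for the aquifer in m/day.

124

Cross-sectional area A = 39.7 × 35.3 = 1401 m².
Hydraulic gradient i = Δh / L = 1.36 / 2500 = 0.0005440.
From Q = K·A·i, K = Q / (A·i) = 94.5 / (1401 × 0.0005440) = 124.0 m/day.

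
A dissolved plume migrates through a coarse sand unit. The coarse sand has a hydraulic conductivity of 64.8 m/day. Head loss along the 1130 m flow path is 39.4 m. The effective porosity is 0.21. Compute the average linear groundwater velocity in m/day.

10.8

Hydraulic gradient i = Δh / L = 39.4 / 1130 = 0.03487.
Darcy flux q = K · i = 64.80 × 0.03487 = 2.259 m/day.
Seepage velocity v = q / n_e = 2.259 / 0.21 = 10.76 m/day.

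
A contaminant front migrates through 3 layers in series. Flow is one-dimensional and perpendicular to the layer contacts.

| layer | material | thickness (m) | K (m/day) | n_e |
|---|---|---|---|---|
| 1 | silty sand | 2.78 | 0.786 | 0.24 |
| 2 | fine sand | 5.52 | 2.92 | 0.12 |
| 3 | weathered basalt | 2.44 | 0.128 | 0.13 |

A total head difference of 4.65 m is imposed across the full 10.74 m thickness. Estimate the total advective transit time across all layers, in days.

8.67

With flow normal to the layers, continuity requires the same specific discharge q through every layer.
Σ(b_i/K_i) = 2.78/0.786 + 5.52/2.92 + 2.44/0.128 = 24.49 d.
q = Δh / Σ(b_i/K_i) = 4.65 / 24.49 = 0.1899 m/day.
In each layer the seepage velocity is v_i = q/n_i, so the layer transit time is t_i = b_i·n_i / q:
  layer 1 (silty sand): t_1 = 2.78 × 0.24 / 0.1899 = 3.514 d
  layer 2 (fine sand): t_2 = 5.52 × 0.12 / 0.1899 = 3.489 d
  layer 3 (weathered basalt): t_3 = 2.44 × 0.13 / 0.1899 = 1.671 d
Total t = Σ t_i = 8.673 days.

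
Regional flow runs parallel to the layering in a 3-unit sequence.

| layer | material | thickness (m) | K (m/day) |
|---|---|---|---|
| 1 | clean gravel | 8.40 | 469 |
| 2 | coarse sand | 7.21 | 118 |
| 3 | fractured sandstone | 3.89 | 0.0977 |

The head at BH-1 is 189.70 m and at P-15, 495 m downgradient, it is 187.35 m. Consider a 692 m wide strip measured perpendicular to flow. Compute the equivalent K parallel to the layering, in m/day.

Flow is parallel to layering, so each bed carries its own Darcy discharge and the transmissivities add.
Σ(K_i·b_i) = 469×8.40 + 118×7.21 + 0.0977×3.89 = 4791 m²/day.
Total thickness b = 19.50 m, so K_eq = Σ(K_i·b_i)/b = 245.7 m/day.

246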